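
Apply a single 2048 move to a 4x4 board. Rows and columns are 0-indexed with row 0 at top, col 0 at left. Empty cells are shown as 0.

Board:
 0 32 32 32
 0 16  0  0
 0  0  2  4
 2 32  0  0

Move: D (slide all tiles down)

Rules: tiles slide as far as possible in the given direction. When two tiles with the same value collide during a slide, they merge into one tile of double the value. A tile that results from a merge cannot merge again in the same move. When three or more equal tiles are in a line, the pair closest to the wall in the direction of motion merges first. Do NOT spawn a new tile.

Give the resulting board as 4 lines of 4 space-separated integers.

Slide down:
col 0: [0, 0, 0, 2] -> [0, 0, 0, 2]
col 1: [32, 16, 0, 32] -> [0, 32, 16, 32]
col 2: [32, 0, 2, 0] -> [0, 0, 32, 2]
col 3: [32, 0, 4, 0] -> [0, 0, 32, 4]

Answer:  0  0  0  0
 0 32  0  0
 0 16 32 32
 2 32  2  4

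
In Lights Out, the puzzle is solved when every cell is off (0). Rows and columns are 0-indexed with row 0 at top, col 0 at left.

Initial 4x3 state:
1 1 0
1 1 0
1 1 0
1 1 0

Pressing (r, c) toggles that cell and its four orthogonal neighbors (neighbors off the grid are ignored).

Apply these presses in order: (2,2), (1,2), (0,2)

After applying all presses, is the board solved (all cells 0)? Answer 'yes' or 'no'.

Answer: no

Derivation:
After press 1 at (2,2):
1 1 0
1 1 1
1 0 1
1 1 1

After press 2 at (1,2):
1 1 1
1 0 0
1 0 0
1 1 1

After press 3 at (0,2):
1 0 0
1 0 1
1 0 0
1 1 1

Lights still on: 7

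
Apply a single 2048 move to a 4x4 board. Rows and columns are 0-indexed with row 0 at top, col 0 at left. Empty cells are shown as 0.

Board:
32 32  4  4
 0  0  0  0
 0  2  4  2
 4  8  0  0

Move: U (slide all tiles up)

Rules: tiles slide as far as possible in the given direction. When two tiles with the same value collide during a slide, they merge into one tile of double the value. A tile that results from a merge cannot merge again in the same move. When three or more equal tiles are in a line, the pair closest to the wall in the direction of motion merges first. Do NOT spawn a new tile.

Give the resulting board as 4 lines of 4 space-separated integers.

Slide up:
col 0: [32, 0, 0, 4] -> [32, 4, 0, 0]
col 1: [32, 0, 2, 8] -> [32, 2, 8, 0]
col 2: [4, 0, 4, 0] -> [8, 0, 0, 0]
col 3: [4, 0, 2, 0] -> [4, 2, 0, 0]

Answer: 32 32  8  4
 4  2  0  2
 0  8  0  0
 0  0  0  0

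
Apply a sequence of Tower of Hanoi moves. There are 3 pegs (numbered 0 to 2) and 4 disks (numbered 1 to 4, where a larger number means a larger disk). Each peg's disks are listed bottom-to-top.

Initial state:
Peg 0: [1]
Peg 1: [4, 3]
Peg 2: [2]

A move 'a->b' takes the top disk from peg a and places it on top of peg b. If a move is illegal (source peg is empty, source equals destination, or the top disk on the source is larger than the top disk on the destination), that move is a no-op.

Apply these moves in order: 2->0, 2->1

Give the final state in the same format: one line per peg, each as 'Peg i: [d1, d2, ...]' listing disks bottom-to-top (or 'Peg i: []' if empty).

Answer: Peg 0: [1]
Peg 1: [4, 3, 2]
Peg 2: []

Derivation:
After move 1 (2->0):
Peg 0: [1]
Peg 1: [4, 3]
Peg 2: [2]

After move 2 (2->1):
Peg 0: [1]
Peg 1: [4, 3, 2]
Peg 2: []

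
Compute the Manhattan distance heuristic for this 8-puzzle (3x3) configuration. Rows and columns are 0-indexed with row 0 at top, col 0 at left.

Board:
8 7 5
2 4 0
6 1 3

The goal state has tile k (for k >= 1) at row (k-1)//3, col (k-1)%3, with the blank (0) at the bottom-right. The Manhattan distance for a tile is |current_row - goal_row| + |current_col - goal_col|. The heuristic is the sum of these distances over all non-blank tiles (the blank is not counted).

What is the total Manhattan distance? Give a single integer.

Answer: 19

Derivation:
Tile 8: (0,0)->(2,1) = 3
Tile 7: (0,1)->(2,0) = 3
Tile 5: (0,2)->(1,1) = 2
Tile 2: (1,0)->(0,1) = 2
Tile 4: (1,1)->(1,0) = 1
Tile 6: (2,0)->(1,2) = 3
Tile 1: (2,1)->(0,0) = 3
Tile 3: (2,2)->(0,2) = 2
Sum: 3 + 3 + 2 + 2 + 1 + 3 + 3 + 2 = 19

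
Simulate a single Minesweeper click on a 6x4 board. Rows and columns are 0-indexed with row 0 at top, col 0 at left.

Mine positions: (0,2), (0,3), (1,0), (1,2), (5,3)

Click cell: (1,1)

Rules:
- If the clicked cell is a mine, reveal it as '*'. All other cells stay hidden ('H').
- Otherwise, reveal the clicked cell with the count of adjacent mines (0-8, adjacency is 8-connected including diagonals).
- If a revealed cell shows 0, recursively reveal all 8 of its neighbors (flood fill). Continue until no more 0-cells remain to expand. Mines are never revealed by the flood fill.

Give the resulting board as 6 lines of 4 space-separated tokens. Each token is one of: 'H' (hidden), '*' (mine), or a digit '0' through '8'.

H H H H
H 3 H H
H H H H
H H H H
H H H H
H H H H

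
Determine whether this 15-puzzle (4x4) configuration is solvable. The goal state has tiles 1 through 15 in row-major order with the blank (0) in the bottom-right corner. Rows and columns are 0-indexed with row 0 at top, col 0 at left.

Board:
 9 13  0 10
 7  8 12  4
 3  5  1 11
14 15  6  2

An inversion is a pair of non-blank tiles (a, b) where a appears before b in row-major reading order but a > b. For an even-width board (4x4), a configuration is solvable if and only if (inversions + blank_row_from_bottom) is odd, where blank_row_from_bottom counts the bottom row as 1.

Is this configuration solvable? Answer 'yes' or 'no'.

Inversions: 60
Blank is in row 0 (0-indexed from top), which is row 4 counting from the bottom (bottom = 1).
60 + 4 = 64, which is even, so the puzzle is not solvable.

Answer: no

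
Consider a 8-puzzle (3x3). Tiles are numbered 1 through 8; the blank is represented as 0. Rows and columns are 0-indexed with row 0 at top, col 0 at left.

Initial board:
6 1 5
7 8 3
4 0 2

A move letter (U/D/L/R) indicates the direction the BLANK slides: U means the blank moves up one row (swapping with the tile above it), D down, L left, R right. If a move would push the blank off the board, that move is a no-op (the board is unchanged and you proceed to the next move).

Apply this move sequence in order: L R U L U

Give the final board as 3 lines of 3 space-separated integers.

Answer: 0 1 5
6 7 3
4 8 2

Derivation:
After move 1 (L):
6 1 5
7 8 3
0 4 2

After move 2 (R):
6 1 5
7 8 3
4 0 2

After move 3 (U):
6 1 5
7 0 3
4 8 2

After move 4 (L):
6 1 5
0 7 3
4 8 2

After move 5 (U):
0 1 5
6 7 3
4 8 2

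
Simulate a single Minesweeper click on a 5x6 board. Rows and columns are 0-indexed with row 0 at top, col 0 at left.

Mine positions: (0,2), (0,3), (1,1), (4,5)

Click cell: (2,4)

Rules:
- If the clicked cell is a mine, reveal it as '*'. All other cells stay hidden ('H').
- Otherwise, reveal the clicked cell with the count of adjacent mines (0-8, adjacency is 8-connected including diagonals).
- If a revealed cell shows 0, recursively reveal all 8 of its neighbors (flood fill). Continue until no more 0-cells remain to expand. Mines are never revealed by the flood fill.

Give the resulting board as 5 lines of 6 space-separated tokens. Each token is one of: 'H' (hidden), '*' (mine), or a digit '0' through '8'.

H H H H 1 0
H H 3 2 1 0
1 1 1 0 0 0
0 0 0 0 1 1
0 0 0 0 1 H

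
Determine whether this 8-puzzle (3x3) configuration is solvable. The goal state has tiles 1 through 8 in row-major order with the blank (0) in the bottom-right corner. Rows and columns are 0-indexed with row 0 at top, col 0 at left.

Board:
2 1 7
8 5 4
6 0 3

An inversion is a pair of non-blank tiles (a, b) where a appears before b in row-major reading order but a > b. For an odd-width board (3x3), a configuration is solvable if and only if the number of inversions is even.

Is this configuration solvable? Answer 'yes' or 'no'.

Inversions (pairs i<j in row-major order where tile[i] > tile[j] > 0): 13
13 is odd, so the puzzle is not solvable.

Answer: no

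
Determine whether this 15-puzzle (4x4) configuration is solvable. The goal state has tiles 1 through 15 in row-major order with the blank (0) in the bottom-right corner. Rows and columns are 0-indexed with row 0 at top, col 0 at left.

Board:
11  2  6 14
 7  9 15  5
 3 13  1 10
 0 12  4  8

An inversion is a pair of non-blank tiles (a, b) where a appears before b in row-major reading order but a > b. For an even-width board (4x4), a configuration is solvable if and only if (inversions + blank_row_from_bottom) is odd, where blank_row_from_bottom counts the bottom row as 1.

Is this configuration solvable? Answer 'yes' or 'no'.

Answer: no

Derivation:
Inversions: 55
Blank is in row 3 (0-indexed from top), which is row 1 counting from the bottom (bottom = 1).
55 + 1 = 56, which is even, so the puzzle is not solvable.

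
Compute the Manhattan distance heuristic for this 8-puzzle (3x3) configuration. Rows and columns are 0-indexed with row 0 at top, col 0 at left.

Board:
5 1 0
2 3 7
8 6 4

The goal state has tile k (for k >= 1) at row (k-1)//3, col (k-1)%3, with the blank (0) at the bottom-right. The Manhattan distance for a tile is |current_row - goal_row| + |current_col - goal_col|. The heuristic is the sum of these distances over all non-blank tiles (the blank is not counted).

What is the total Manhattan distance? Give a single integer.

Answer: 16

Derivation:
Tile 5: (0,0)->(1,1) = 2
Tile 1: (0,1)->(0,0) = 1
Tile 2: (1,0)->(0,1) = 2
Tile 3: (1,1)->(0,2) = 2
Tile 7: (1,2)->(2,0) = 3
Tile 8: (2,0)->(2,1) = 1
Tile 6: (2,1)->(1,2) = 2
Tile 4: (2,2)->(1,0) = 3
Sum: 2 + 1 + 2 + 2 + 3 + 1 + 2 + 3 = 16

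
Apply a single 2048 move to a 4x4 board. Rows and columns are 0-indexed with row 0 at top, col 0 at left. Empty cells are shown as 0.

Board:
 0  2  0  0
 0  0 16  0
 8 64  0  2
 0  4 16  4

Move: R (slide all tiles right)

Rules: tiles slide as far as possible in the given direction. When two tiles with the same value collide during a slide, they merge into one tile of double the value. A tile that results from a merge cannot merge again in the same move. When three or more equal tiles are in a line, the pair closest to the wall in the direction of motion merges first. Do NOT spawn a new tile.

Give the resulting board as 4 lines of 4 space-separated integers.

Slide right:
row 0: [0, 2, 0, 0] -> [0, 0, 0, 2]
row 1: [0, 0, 16, 0] -> [0, 0, 0, 16]
row 2: [8, 64, 0, 2] -> [0, 8, 64, 2]
row 3: [0, 4, 16, 4] -> [0, 4, 16, 4]

Answer:  0  0  0  2
 0  0  0 16
 0  8 64  2
 0  4 16  4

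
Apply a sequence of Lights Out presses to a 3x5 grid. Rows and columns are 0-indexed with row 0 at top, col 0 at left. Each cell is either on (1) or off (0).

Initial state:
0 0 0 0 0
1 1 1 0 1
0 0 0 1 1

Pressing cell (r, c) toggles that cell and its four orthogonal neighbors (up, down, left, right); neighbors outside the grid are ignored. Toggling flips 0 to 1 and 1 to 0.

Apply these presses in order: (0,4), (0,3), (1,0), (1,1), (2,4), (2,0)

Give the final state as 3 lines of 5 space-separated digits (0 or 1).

Answer: 1 1 1 0 0
0 1 0 1 1
0 0 0 0 0

Derivation:
After press 1 at (0,4):
0 0 0 1 1
1 1 1 0 0
0 0 0 1 1

After press 2 at (0,3):
0 0 1 0 0
1 1 1 1 0
0 0 0 1 1

After press 3 at (1,0):
1 0 1 0 0
0 0 1 1 0
1 0 0 1 1

After press 4 at (1,1):
1 1 1 0 0
1 1 0 1 0
1 1 0 1 1

After press 5 at (2,4):
1 1 1 0 0
1 1 0 1 1
1 1 0 0 0

After press 6 at (2,0):
1 1 1 0 0
0 1 0 1 1
0 0 0 0 0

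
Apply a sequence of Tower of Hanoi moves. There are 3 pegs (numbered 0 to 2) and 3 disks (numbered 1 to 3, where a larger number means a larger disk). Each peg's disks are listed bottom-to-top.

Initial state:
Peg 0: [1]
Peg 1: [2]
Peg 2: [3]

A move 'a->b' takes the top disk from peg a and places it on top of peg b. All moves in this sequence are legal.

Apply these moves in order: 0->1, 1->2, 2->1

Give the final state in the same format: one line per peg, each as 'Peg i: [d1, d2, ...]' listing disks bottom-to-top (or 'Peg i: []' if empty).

After move 1 (0->1):
Peg 0: []
Peg 1: [2, 1]
Peg 2: [3]

After move 2 (1->2):
Peg 0: []
Peg 1: [2]
Peg 2: [3, 1]

After move 3 (2->1):
Peg 0: []
Peg 1: [2, 1]
Peg 2: [3]

Answer: Peg 0: []
Peg 1: [2, 1]
Peg 2: [3]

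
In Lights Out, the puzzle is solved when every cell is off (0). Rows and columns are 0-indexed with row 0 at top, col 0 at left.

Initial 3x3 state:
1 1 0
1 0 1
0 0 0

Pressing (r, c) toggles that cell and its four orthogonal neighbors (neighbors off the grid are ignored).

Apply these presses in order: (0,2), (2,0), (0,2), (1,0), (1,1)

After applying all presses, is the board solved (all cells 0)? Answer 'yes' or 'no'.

After press 1 at (0,2):
1 0 1
1 0 0
0 0 0

After press 2 at (2,0):
1 0 1
0 0 0
1 1 0

After press 3 at (0,2):
1 1 0
0 0 1
1 1 0

After press 4 at (1,0):
0 1 0
1 1 1
0 1 0

After press 5 at (1,1):
0 0 0
0 0 0
0 0 0

Lights still on: 0

Answer: yes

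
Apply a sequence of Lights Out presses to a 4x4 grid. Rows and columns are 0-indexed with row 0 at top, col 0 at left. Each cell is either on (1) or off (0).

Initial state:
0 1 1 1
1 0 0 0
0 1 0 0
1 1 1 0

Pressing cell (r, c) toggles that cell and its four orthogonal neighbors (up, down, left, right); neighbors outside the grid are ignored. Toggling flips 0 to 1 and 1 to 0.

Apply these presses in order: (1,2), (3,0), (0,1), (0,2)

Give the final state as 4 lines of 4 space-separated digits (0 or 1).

After press 1 at (1,2):
0 1 0 1
1 1 1 1
0 1 1 0
1 1 1 0

After press 2 at (3,0):
0 1 0 1
1 1 1 1
1 1 1 0
0 0 1 0

After press 3 at (0,1):
1 0 1 1
1 0 1 1
1 1 1 0
0 0 1 0

After press 4 at (0,2):
1 1 0 0
1 0 0 1
1 1 1 0
0 0 1 0

Answer: 1 1 0 0
1 0 0 1
1 1 1 0
0 0 1 0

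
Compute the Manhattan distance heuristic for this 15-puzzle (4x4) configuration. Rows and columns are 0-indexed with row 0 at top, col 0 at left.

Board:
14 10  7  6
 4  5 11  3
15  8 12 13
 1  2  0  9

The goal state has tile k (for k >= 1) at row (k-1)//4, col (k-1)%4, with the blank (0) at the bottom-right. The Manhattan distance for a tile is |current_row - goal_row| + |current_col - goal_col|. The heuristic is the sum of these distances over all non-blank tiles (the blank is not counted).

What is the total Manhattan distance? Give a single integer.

Answer: 39

Derivation:
Tile 14: (0,0)->(3,1) = 4
Tile 10: (0,1)->(2,1) = 2
Tile 7: (0,2)->(1,2) = 1
Tile 6: (0,3)->(1,1) = 3
Tile 4: (1,0)->(0,3) = 4
Tile 5: (1,1)->(1,0) = 1
Tile 11: (1,2)->(2,2) = 1
Tile 3: (1,3)->(0,2) = 2
Tile 15: (2,0)->(3,2) = 3
Tile 8: (2,1)->(1,3) = 3
Tile 12: (2,2)->(2,3) = 1
Tile 13: (2,3)->(3,0) = 4
Tile 1: (3,0)->(0,0) = 3
Tile 2: (3,1)->(0,1) = 3
Tile 9: (3,3)->(2,0) = 4
Sum: 4 + 2 + 1 + 3 + 4 + 1 + 1 + 2 + 3 + 3 + 1 + 4 + 3 + 3 + 4 = 39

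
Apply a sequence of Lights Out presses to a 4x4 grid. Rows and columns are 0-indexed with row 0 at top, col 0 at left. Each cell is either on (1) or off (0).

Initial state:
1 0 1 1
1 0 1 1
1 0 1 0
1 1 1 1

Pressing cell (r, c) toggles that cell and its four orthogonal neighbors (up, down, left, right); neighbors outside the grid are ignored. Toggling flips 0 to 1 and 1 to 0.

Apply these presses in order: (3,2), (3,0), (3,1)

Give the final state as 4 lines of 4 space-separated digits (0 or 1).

Answer: 1 0 1 1
1 0 1 1
0 1 0 0
1 0 1 0

Derivation:
After press 1 at (3,2):
1 0 1 1
1 0 1 1
1 0 0 0
1 0 0 0

After press 2 at (3,0):
1 0 1 1
1 0 1 1
0 0 0 0
0 1 0 0

After press 3 at (3,1):
1 0 1 1
1 0 1 1
0 1 0 0
1 0 1 0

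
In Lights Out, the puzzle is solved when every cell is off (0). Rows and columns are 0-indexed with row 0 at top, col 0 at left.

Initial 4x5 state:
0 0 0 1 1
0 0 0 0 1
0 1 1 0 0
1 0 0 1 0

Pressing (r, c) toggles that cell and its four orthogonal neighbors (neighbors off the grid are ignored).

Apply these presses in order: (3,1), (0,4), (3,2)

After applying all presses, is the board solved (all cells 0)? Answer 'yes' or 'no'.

Answer: yes

Derivation:
After press 1 at (3,1):
0 0 0 1 1
0 0 0 0 1
0 0 1 0 0
0 1 1 1 0

After press 2 at (0,4):
0 0 0 0 0
0 0 0 0 0
0 0 1 0 0
0 1 1 1 0

After press 3 at (3,2):
0 0 0 0 0
0 0 0 0 0
0 0 0 0 0
0 0 0 0 0

Lights still on: 0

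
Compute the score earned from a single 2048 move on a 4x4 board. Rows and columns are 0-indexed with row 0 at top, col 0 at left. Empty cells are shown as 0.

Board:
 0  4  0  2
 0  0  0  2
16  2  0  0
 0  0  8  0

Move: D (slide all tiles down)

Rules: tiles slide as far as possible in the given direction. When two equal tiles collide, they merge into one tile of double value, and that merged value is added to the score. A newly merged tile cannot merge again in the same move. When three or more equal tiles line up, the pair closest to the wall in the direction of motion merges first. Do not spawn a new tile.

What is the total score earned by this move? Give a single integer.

Slide down:
col 0: [0, 0, 16, 0] -> [0, 0, 0, 16]  score +0 (running 0)
col 1: [4, 0, 2, 0] -> [0, 0, 4, 2]  score +0 (running 0)
col 2: [0, 0, 0, 8] -> [0, 0, 0, 8]  score +0 (running 0)
col 3: [2, 2, 0, 0] -> [0, 0, 0, 4]  score +4 (running 4)
Board after move:
 0  0  0  0
 0  0  0  0
 0  4  0  0
16  2  8  4

Answer: 4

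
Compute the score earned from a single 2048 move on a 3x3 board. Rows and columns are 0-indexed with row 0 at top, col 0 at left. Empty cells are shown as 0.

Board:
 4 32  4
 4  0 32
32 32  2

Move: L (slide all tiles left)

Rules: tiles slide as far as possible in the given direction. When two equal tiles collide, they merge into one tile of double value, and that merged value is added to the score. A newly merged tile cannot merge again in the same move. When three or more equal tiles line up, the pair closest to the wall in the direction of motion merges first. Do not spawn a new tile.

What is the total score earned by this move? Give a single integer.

Slide left:
row 0: [4, 32, 4] -> [4, 32, 4]  score +0 (running 0)
row 1: [4, 0, 32] -> [4, 32, 0]  score +0 (running 0)
row 2: [32, 32, 2] -> [64, 2, 0]  score +64 (running 64)
Board after move:
 4 32  4
 4 32  0
64  2  0

Answer: 64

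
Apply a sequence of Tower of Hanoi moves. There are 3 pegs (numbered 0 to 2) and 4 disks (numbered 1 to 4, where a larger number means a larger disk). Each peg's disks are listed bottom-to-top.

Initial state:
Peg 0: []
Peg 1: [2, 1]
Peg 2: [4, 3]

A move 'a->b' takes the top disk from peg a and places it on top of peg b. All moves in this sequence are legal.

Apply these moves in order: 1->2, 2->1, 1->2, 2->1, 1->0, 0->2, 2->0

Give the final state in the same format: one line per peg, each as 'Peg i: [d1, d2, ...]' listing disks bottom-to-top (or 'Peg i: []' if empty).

After move 1 (1->2):
Peg 0: []
Peg 1: [2]
Peg 2: [4, 3, 1]

After move 2 (2->1):
Peg 0: []
Peg 1: [2, 1]
Peg 2: [4, 3]

After move 3 (1->2):
Peg 0: []
Peg 1: [2]
Peg 2: [4, 3, 1]

After move 4 (2->1):
Peg 0: []
Peg 1: [2, 1]
Peg 2: [4, 3]

After move 5 (1->0):
Peg 0: [1]
Peg 1: [2]
Peg 2: [4, 3]

After move 6 (0->2):
Peg 0: []
Peg 1: [2]
Peg 2: [4, 3, 1]

After move 7 (2->0):
Peg 0: [1]
Peg 1: [2]
Peg 2: [4, 3]

Answer: Peg 0: [1]
Peg 1: [2]
Peg 2: [4, 3]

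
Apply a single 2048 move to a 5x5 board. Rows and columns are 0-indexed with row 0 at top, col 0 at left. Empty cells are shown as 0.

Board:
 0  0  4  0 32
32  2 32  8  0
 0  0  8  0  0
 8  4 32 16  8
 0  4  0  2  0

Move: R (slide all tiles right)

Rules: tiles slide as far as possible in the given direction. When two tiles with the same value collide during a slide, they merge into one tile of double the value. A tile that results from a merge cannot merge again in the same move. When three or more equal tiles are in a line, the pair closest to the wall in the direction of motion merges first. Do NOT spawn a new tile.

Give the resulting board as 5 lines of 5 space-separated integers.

Answer:  0  0  0  4 32
 0 32  2 32  8
 0  0  0  0  8
 8  4 32 16  8
 0  0  0  4  2

Derivation:
Slide right:
row 0: [0, 0, 4, 0, 32] -> [0, 0, 0, 4, 32]
row 1: [32, 2, 32, 8, 0] -> [0, 32, 2, 32, 8]
row 2: [0, 0, 8, 0, 0] -> [0, 0, 0, 0, 8]
row 3: [8, 4, 32, 16, 8] -> [8, 4, 32, 16, 8]
row 4: [0, 4, 0, 2, 0] -> [0, 0, 0, 4, 2]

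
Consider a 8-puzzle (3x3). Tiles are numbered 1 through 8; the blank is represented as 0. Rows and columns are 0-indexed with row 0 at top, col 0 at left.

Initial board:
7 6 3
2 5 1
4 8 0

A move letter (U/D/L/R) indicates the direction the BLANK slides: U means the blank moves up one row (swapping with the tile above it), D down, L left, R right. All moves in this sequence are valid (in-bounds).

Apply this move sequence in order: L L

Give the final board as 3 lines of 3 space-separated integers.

After move 1 (L):
7 6 3
2 5 1
4 0 8

After move 2 (L):
7 6 3
2 5 1
0 4 8

Answer: 7 6 3
2 5 1
0 4 8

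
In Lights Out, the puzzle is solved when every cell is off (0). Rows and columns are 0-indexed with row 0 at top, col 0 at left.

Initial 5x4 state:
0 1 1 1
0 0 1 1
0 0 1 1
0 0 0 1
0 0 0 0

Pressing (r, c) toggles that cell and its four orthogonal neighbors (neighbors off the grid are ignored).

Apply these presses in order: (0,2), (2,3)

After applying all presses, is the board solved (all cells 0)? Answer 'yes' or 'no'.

After press 1 at (0,2):
0 0 0 0
0 0 0 1
0 0 1 1
0 0 0 1
0 0 0 0

After press 2 at (2,3):
0 0 0 0
0 0 0 0
0 0 0 0
0 0 0 0
0 0 0 0

Lights still on: 0

Answer: yes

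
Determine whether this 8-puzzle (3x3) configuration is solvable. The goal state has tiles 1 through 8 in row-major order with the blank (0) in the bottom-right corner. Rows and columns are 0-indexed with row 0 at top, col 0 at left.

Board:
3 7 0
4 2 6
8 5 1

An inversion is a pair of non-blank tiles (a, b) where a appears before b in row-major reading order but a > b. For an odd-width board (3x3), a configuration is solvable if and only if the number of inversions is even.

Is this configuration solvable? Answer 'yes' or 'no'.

Answer: no

Derivation:
Inversions (pairs i<j in row-major order where tile[i] > tile[j] > 0): 15
15 is odd, so the puzzle is not solvable.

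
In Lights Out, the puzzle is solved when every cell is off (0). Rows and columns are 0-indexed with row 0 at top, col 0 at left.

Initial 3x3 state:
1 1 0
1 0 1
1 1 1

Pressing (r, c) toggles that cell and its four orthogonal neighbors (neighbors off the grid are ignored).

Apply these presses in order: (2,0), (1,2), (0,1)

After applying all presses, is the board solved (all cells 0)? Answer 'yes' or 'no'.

After press 1 at (2,0):
1 1 0
0 0 1
0 0 1

After press 2 at (1,2):
1 1 1
0 1 0
0 0 0

After press 3 at (0,1):
0 0 0
0 0 0
0 0 0

Lights still on: 0

Answer: yes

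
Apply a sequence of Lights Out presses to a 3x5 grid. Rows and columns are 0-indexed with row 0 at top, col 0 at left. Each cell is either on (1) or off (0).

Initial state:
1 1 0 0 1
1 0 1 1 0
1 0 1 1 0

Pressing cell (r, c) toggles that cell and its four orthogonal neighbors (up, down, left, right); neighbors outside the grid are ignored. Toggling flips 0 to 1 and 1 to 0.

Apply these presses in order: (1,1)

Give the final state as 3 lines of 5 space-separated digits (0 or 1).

Answer: 1 0 0 0 1
0 1 0 1 0
1 1 1 1 0

Derivation:
After press 1 at (1,1):
1 0 0 0 1
0 1 0 1 0
1 1 1 1 0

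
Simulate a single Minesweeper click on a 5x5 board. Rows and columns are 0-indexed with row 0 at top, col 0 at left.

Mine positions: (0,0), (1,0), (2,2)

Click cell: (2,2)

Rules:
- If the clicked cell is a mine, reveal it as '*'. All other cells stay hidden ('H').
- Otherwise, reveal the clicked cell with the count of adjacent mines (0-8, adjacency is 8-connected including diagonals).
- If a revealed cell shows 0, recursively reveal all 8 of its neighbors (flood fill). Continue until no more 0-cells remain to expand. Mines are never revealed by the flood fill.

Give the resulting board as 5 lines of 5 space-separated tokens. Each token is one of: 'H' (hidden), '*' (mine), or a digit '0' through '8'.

H H H H H
H H H H H
H H * H H
H H H H H
H H H H H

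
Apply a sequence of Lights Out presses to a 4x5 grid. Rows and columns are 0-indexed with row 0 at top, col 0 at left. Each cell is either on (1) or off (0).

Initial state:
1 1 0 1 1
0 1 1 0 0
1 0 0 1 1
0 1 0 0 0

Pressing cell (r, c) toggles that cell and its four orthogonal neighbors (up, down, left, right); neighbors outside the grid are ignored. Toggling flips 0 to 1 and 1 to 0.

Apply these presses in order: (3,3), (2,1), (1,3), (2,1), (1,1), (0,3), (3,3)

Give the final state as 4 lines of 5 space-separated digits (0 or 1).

Answer: 1 0 1 1 0
1 0 1 0 1
1 1 0 0 1
0 1 0 0 0

Derivation:
After press 1 at (3,3):
1 1 0 1 1
0 1 1 0 0
1 0 0 0 1
0 1 1 1 1

After press 2 at (2,1):
1 1 0 1 1
0 0 1 0 0
0 1 1 0 1
0 0 1 1 1

After press 3 at (1,3):
1 1 0 0 1
0 0 0 1 1
0 1 1 1 1
0 0 1 1 1

After press 4 at (2,1):
1 1 0 0 1
0 1 0 1 1
1 0 0 1 1
0 1 1 1 1

After press 5 at (1,1):
1 0 0 0 1
1 0 1 1 1
1 1 0 1 1
0 1 1 1 1

After press 6 at (0,3):
1 0 1 1 0
1 0 1 0 1
1 1 0 1 1
0 1 1 1 1

After press 7 at (3,3):
1 0 1 1 0
1 0 1 0 1
1 1 0 0 1
0 1 0 0 0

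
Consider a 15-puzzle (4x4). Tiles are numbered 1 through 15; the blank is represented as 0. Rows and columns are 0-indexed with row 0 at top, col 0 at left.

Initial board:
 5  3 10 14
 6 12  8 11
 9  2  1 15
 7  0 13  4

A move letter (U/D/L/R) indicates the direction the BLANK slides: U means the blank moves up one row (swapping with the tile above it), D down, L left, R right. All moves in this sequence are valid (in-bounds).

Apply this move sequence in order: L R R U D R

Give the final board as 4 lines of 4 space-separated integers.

Answer:  5  3 10 14
 6 12  8 11
 9  2  1 15
 7 13  4  0

Derivation:
After move 1 (L):
 5  3 10 14
 6 12  8 11
 9  2  1 15
 0  7 13  4

After move 2 (R):
 5  3 10 14
 6 12  8 11
 9  2  1 15
 7  0 13  4

After move 3 (R):
 5  3 10 14
 6 12  8 11
 9  2  1 15
 7 13  0  4

After move 4 (U):
 5  3 10 14
 6 12  8 11
 9  2  0 15
 7 13  1  4

After move 5 (D):
 5  3 10 14
 6 12  8 11
 9  2  1 15
 7 13  0  4

After move 6 (R):
 5  3 10 14
 6 12  8 11
 9  2  1 15
 7 13  4  0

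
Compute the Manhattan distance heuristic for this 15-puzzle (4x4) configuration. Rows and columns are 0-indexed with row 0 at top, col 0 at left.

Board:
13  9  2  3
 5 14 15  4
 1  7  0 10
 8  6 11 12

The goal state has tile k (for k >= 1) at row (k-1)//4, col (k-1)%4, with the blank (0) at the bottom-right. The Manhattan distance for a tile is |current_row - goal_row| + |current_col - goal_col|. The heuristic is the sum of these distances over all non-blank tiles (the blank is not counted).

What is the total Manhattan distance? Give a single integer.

Answer: 28

Derivation:
Tile 13: at (0,0), goal (3,0), distance |0-3|+|0-0| = 3
Tile 9: at (0,1), goal (2,0), distance |0-2|+|1-0| = 3
Tile 2: at (0,2), goal (0,1), distance |0-0|+|2-1| = 1
Tile 3: at (0,3), goal (0,2), distance |0-0|+|3-2| = 1
Tile 5: at (1,0), goal (1,0), distance |1-1|+|0-0| = 0
Tile 14: at (1,1), goal (3,1), distance |1-3|+|1-1| = 2
Tile 15: at (1,2), goal (3,2), distance |1-3|+|2-2| = 2
Tile 4: at (1,3), goal (0,3), distance |1-0|+|3-3| = 1
Tile 1: at (2,0), goal (0,0), distance |2-0|+|0-0| = 2
Tile 7: at (2,1), goal (1,2), distance |2-1|+|1-2| = 2
Tile 10: at (2,3), goal (2,1), distance |2-2|+|3-1| = 2
Tile 8: at (3,0), goal (1,3), distance |3-1|+|0-3| = 5
Tile 6: at (3,1), goal (1,1), distance |3-1|+|1-1| = 2
Tile 11: at (3,2), goal (2,2), distance |3-2|+|2-2| = 1
Tile 12: at (3,3), goal (2,3), distance |3-2|+|3-3| = 1
Sum: 3 + 3 + 1 + 1 + 0 + 2 + 2 + 1 + 2 + 2 + 2 + 5 + 2 + 1 + 1 = 28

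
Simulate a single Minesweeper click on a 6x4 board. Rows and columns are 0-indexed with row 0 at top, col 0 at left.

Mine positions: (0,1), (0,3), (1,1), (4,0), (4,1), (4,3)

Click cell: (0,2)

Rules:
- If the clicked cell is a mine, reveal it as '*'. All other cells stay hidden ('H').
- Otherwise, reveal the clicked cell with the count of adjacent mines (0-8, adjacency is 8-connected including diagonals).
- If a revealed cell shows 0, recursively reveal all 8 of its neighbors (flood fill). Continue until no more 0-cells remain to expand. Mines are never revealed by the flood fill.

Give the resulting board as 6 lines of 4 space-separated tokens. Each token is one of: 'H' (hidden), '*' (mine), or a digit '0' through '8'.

H H 3 H
H H H H
H H H H
H H H H
H H H H
H H H H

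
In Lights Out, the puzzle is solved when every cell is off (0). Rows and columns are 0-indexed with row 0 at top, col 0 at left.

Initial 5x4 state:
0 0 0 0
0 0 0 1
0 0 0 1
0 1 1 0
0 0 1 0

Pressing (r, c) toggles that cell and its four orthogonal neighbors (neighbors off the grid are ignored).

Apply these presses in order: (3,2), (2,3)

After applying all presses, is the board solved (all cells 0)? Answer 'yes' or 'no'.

After press 1 at (3,2):
0 0 0 0
0 0 0 1
0 0 1 1
0 0 0 1
0 0 0 0

After press 2 at (2,3):
0 0 0 0
0 0 0 0
0 0 0 0
0 0 0 0
0 0 0 0

Lights still on: 0

Answer: yes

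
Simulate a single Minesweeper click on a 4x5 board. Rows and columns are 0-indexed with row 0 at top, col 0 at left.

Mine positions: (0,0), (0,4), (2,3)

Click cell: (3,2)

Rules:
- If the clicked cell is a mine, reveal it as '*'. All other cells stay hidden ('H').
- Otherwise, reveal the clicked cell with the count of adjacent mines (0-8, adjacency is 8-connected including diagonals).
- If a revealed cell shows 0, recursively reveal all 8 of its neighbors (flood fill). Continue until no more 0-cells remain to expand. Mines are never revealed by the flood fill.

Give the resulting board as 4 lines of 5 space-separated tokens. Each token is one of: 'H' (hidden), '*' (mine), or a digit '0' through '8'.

H H H H H
H H H H H
H H H H H
H H 1 H H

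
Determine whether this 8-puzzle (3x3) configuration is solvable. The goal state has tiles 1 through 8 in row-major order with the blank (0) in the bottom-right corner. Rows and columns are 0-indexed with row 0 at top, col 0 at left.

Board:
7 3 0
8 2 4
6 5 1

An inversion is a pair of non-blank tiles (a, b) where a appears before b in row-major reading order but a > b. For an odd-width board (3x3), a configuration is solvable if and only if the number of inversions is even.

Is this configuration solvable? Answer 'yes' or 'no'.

Answer: yes

Derivation:
Inversions (pairs i<j in row-major order where tile[i] > tile[j] > 0): 18
18 is even, so the puzzle is solvable.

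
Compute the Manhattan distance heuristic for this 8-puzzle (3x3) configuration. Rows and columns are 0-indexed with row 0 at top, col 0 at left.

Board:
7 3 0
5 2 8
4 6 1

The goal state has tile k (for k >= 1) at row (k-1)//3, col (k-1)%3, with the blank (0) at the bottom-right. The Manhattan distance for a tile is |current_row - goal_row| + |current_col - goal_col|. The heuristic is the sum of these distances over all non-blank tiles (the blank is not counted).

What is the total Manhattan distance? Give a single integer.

Tile 7: (0,0)->(2,0) = 2
Tile 3: (0,1)->(0,2) = 1
Tile 5: (1,0)->(1,1) = 1
Tile 2: (1,1)->(0,1) = 1
Tile 8: (1,2)->(2,1) = 2
Tile 4: (2,0)->(1,0) = 1
Tile 6: (2,1)->(1,2) = 2
Tile 1: (2,2)->(0,0) = 4
Sum: 2 + 1 + 1 + 1 + 2 + 1 + 2 + 4 = 14

Answer: 14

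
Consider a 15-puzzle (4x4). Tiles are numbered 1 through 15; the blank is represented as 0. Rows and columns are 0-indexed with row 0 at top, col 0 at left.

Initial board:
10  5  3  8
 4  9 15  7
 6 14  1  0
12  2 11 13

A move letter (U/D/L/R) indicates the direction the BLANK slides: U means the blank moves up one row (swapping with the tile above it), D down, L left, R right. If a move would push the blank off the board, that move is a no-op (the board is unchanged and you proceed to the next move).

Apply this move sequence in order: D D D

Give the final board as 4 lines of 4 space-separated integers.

Answer: 10  5  3  8
 4  9 15  7
 6 14  1 13
12  2 11  0

Derivation:
After move 1 (D):
10  5  3  8
 4  9 15  7
 6 14  1 13
12  2 11  0

After move 2 (D):
10  5  3  8
 4  9 15  7
 6 14  1 13
12  2 11  0

After move 3 (D):
10  5  3  8
 4  9 15  7
 6 14  1 13
12  2 11  0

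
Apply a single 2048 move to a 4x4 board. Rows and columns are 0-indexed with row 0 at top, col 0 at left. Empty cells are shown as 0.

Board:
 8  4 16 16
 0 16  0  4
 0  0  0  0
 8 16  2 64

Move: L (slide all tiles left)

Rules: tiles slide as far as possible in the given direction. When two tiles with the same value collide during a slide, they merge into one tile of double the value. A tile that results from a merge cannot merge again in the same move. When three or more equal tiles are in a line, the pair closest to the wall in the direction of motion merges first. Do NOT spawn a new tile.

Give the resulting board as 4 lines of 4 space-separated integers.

Slide left:
row 0: [8, 4, 16, 16] -> [8, 4, 32, 0]
row 1: [0, 16, 0, 4] -> [16, 4, 0, 0]
row 2: [0, 0, 0, 0] -> [0, 0, 0, 0]
row 3: [8, 16, 2, 64] -> [8, 16, 2, 64]

Answer:  8  4 32  0
16  4  0  0
 0  0  0  0
 8 16  2 64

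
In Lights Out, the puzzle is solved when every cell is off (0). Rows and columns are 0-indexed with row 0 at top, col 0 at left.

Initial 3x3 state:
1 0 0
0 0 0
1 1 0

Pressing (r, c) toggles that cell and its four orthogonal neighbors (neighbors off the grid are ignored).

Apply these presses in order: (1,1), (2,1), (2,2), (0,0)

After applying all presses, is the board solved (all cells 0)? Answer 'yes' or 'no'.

After press 1 at (1,1):
1 1 0
1 1 1
1 0 0

After press 2 at (2,1):
1 1 0
1 0 1
0 1 1

After press 3 at (2,2):
1 1 0
1 0 0
0 0 0

After press 4 at (0,0):
0 0 0
0 0 0
0 0 0

Lights still on: 0

Answer: yes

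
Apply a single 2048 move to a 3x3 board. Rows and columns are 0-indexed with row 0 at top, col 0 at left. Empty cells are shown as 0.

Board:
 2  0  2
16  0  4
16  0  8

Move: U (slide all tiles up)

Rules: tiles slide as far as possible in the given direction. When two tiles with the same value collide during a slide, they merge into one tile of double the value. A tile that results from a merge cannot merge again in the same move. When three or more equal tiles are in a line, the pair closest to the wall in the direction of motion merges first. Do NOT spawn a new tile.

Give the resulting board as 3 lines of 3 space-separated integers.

Answer:  2  0  2
32  0  4
 0  0  8

Derivation:
Slide up:
col 0: [2, 16, 16] -> [2, 32, 0]
col 1: [0, 0, 0] -> [0, 0, 0]
col 2: [2, 4, 8] -> [2, 4, 8]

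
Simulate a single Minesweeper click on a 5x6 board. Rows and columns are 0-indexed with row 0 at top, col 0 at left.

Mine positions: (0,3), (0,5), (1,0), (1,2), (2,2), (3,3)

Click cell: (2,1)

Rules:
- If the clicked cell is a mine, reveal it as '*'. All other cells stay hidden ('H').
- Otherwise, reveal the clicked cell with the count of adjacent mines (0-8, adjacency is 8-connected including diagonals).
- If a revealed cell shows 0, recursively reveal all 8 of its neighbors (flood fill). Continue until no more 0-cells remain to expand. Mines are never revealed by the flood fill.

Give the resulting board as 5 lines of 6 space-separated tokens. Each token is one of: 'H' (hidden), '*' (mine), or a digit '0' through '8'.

H H H H H H
H H H H H H
H 3 H H H H
H H H H H H
H H H H H H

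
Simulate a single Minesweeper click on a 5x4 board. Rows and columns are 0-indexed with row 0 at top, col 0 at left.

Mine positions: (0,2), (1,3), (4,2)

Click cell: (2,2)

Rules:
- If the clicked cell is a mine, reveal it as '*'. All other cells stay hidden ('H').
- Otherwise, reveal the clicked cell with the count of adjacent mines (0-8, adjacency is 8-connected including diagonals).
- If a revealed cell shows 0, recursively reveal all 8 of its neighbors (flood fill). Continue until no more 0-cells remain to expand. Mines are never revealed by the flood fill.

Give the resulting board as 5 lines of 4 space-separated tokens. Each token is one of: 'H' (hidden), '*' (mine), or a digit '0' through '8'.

H H H H
H H H H
H H 1 H
H H H H
H H H H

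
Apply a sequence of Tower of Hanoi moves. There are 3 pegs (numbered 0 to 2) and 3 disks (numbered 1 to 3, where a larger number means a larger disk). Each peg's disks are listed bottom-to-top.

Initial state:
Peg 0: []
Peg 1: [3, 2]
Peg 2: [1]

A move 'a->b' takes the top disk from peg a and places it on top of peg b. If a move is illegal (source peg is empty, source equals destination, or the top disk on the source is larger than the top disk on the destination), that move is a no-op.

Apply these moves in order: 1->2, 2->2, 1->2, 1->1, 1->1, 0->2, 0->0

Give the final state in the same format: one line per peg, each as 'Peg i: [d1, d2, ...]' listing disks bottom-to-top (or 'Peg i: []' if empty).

Answer: Peg 0: []
Peg 1: [3, 2]
Peg 2: [1]

Derivation:
After move 1 (1->2):
Peg 0: []
Peg 1: [3, 2]
Peg 2: [1]

After move 2 (2->2):
Peg 0: []
Peg 1: [3, 2]
Peg 2: [1]

After move 3 (1->2):
Peg 0: []
Peg 1: [3, 2]
Peg 2: [1]

After move 4 (1->1):
Peg 0: []
Peg 1: [3, 2]
Peg 2: [1]

After move 5 (1->1):
Peg 0: []
Peg 1: [3, 2]
Peg 2: [1]

After move 6 (0->2):
Peg 0: []
Peg 1: [3, 2]
Peg 2: [1]

After move 7 (0->0):
Peg 0: []
Peg 1: [3, 2]
Peg 2: [1]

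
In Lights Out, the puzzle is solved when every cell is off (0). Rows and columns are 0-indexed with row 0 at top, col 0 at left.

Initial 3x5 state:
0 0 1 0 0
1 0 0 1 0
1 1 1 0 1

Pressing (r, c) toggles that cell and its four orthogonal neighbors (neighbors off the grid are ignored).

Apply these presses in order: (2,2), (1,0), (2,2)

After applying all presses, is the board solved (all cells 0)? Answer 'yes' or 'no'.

Answer: no

Derivation:
After press 1 at (2,2):
0 0 1 0 0
1 0 1 1 0
1 0 0 1 1

After press 2 at (1,0):
1 0 1 0 0
0 1 1 1 0
0 0 0 1 1

After press 3 at (2,2):
1 0 1 0 0
0 1 0 1 0
0 1 1 0 1

Lights still on: 7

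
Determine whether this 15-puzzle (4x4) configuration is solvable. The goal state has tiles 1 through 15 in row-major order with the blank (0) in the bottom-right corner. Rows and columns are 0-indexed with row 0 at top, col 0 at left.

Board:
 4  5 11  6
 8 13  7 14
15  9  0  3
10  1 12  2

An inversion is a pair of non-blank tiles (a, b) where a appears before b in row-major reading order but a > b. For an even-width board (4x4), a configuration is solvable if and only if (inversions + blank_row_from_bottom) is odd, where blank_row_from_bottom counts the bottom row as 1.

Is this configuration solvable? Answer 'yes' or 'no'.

Answer: yes

Derivation:
Inversions: 51
Blank is in row 2 (0-indexed from top), which is row 2 counting from the bottom (bottom = 1).
51 + 2 = 53, which is odd, so the puzzle is solvable.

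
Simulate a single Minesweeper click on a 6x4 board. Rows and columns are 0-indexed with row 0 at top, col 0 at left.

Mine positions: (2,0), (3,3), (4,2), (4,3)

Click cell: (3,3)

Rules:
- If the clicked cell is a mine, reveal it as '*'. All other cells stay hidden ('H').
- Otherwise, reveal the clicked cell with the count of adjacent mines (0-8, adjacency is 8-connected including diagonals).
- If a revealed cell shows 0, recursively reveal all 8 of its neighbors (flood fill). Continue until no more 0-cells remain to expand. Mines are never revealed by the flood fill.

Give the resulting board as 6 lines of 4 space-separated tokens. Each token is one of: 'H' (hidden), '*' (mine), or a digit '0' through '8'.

H H H H
H H H H
H H H H
H H H *
H H H H
H H H H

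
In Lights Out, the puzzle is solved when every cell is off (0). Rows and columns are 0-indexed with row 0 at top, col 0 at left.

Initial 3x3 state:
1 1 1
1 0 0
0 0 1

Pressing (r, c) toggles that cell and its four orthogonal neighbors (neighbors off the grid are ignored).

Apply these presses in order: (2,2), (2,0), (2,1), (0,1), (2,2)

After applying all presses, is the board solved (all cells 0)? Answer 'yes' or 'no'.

After press 1 at (2,2):
1 1 1
1 0 1
0 1 0

After press 2 at (2,0):
1 1 1
0 0 1
1 0 0

After press 3 at (2,1):
1 1 1
0 1 1
0 1 1

After press 4 at (0,1):
0 0 0
0 0 1
0 1 1

After press 5 at (2,2):
0 0 0
0 0 0
0 0 0

Lights still on: 0

Answer: yes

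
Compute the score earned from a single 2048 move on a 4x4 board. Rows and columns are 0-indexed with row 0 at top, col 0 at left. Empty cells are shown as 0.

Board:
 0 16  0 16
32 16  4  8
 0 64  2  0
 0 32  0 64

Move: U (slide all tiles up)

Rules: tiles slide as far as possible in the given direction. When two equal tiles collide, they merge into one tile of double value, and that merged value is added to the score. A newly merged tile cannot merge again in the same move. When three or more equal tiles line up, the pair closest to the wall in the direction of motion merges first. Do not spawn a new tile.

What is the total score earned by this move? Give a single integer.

Answer: 32

Derivation:
Slide up:
col 0: [0, 32, 0, 0] -> [32, 0, 0, 0]  score +0 (running 0)
col 1: [16, 16, 64, 32] -> [32, 64, 32, 0]  score +32 (running 32)
col 2: [0, 4, 2, 0] -> [4, 2, 0, 0]  score +0 (running 32)
col 3: [16, 8, 0, 64] -> [16, 8, 64, 0]  score +0 (running 32)
Board after move:
32 32  4 16
 0 64  2  8
 0 32  0 64
 0  0  0  0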